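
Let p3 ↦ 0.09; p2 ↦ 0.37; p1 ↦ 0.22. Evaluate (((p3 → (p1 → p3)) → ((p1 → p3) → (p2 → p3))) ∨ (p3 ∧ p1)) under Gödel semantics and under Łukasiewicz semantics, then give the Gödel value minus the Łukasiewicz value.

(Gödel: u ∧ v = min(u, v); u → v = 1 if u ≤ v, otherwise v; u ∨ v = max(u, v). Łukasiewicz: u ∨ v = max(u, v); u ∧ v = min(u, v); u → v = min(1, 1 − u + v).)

Gödel evaluation:
  (p1 → p3): 0.22 > 0.09, so result = 0.09
  (p3 → (p1 → p3)): 0.09 ≤ 0.09, so result = 1
  (p1 → p3): 0.22 > 0.09, so result = 0.09
  (p2 → p3): 0.37 > 0.09, so result = 0.09
  ((p1 → p3) → (p2 → p3)): 0.09 ≤ 0.09, so result = 1
  ((p3 → (p1 → p3)) → ((p1 → p3) → (p2 → p3))): 1 ≤ 1, so result = 1
  (p3 ∧ p1) = min(0.09, 0.22) = 0.09
  (((p3 → (p1 → p3)) → ((p1 → p3) → (p2 → p3))) ∨ (p3 ∧ p1)) = max(1, 0.09) = 1
  Gödel value = 1
Łukasiewicz evaluation:
  (p1 → p3): min(1, 1 − 0.22 + 0.09) = 0.87
  (p3 → (p1 → p3)): min(1, 1 − 0.09 + 0.87) = 1
  (p1 → p3): min(1, 1 − 0.22 + 0.09) = 0.87
  (p2 → p3): min(1, 1 − 0.37 + 0.09) = 0.72
  ((p1 → p3) → (p2 → p3)): min(1, 1 − 0.87 + 0.72) = 0.85
  ((p3 → (p1 → p3)) → ((p1 → p3) → (p2 → p3))): min(1, 1 − 1 + 0.85) = 0.85
  (p3 ∧ p1) = min(0.09, 0.22) = 0.09
  (((p3 → (p1 → p3)) → ((p1 → p3) → (p2 → p3))) ∨ (p3 ∧ p1)) = max(0.85, 0.09) = 0.85
  Łukasiewicz value = 0.85
Difference: 1 − 0.85 = 0.15

0.15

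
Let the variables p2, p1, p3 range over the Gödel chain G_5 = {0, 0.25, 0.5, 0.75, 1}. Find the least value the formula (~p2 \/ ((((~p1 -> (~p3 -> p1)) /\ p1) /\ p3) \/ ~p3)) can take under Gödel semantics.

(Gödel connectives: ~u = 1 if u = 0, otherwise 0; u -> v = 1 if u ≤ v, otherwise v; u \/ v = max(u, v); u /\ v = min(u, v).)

The minimum is attained at p2 = 0.25, p1 = 0, p3 = 0.25:
  ~p2: Gödel ¬ of 0.25 = 0 (operand ≠ 0)
  ~p1: Gödel ¬ of 0 = 1 (operand is 0)
  ~p3: Gödel ¬ of 0.25 = 0 (operand ≠ 0)
  (~p3 -> p1): 0 ≤ 0, so result = 1
  (~p1 -> (~p3 -> p1)): 1 ≤ 1, so result = 1
  ((~p1 -> (~p3 -> p1)) /\ p1) = min(1, 0) = 0
  (((~p1 -> (~p3 -> p1)) /\ p1) /\ p3) = min(0, 0.25) = 0
  ~p3: Gödel ¬ of 0.25 = 0 (operand ≠ 0)
  ((((~p1 -> (~p3 -> p1)) /\ p1) /\ p3) \/ ~p3) = max(0, 0) = 0
  (~p2 \/ ((((~p1 -> (~p3 -> p1)) /\ p1) /\ p3) \/ ~p3)) = max(0, 0) = 0
Checking all 125 assignments confirms none give a value below 0.00.

0.00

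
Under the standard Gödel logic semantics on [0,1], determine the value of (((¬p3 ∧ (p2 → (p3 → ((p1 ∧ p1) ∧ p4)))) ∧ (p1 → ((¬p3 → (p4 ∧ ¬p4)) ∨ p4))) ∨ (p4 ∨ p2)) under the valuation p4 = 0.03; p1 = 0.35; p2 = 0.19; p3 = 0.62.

0.19

¬p3: Gödel ¬ of 0.62 = 0 (operand ≠ 0)
(p1 ∧ p1) = min(0.35, 0.35) = 0.35
((p1 ∧ p1) ∧ p4) = min(0.35, 0.03) = 0.03
(p3 → ((p1 ∧ p1) ∧ p4)): 0.62 > 0.03, so result = 0.03
(p2 → (p3 → ((p1 ∧ p1) ∧ p4))): 0.19 > 0.03, so result = 0.03
(¬p3 ∧ (p2 → (p3 → ((p1 ∧ p1) ∧ p4)))) = min(0, 0.03) = 0
¬p3: Gödel ¬ of 0.62 = 0 (operand ≠ 0)
¬p4: Gödel ¬ of 0.03 = 0 (operand ≠ 0)
(p4 ∧ ¬p4) = min(0.03, 0) = 0
(¬p3 → (p4 ∧ ¬p4)): 0 ≤ 0, so result = 1
((¬p3 → (p4 ∧ ¬p4)) ∨ p4) = max(1, 0.03) = 1
(p1 → ((¬p3 → (p4 ∧ ¬p4)) ∨ p4)): 0.35 ≤ 1, so result = 1
((¬p3 ∧ (p2 → (p3 → ((p1 ∧ p1) ∧ p4)))) ∧ (p1 → ((¬p3 → (p4 ∧ ¬p4)) ∨ p4))) = min(0, 1) = 0
(p4 ∨ p2) = max(0.03, 0.19) = 0.19
(((¬p3 ∧ (p2 → (p3 → ((p1 ∧ p1) ∧ p4)))) ∧ (p1 → ((¬p3 → (p4 ∧ ¬p4)) ∨ p4))) ∨ (p4 ∨ p2)) = max(0, 0.19) = 0.19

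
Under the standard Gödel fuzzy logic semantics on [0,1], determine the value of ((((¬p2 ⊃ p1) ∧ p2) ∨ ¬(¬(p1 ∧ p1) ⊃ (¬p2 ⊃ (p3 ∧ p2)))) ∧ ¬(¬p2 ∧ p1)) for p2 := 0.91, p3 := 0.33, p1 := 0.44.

0.91

¬p2: Gödel ¬ of 0.91 = 0 (operand ≠ 0)
(¬p2 ⊃ p1): 0 ≤ 0.44, so result = 1
((¬p2 ⊃ p1) ∧ p2) = min(1, 0.91) = 0.91
(p1 ∧ p1) = min(0.44, 0.44) = 0.44
¬(p1 ∧ p1): Gödel ¬ of 0.44 = 0 (operand ≠ 0)
¬p2: Gödel ¬ of 0.91 = 0 (operand ≠ 0)
(p3 ∧ p2) = min(0.33, 0.91) = 0.33
(¬p2 ⊃ (p3 ∧ p2)): 0 ≤ 0.33, so result = 1
(¬(p1 ∧ p1) ⊃ (¬p2 ⊃ (p3 ∧ p2))): 0 ≤ 1, so result = 1
¬(¬(p1 ∧ p1) ⊃ (¬p2 ⊃ (p3 ∧ p2))): Gödel ¬ of 1 = 0 (operand ≠ 0)
(((¬p2 ⊃ p1) ∧ p2) ∨ ¬(¬(p1 ∧ p1) ⊃ (¬p2 ⊃ (p3 ∧ p2)))) = max(0.91, 0) = 0.91
¬p2: Gödel ¬ of 0.91 = 0 (operand ≠ 0)
(¬p2 ∧ p1) = min(0, 0.44) = 0
¬(¬p2 ∧ p1): Gödel ¬ of 0 = 1 (operand is 0)
((((¬p2 ⊃ p1) ∧ p2) ∨ ¬(¬(p1 ∧ p1) ⊃ (¬p2 ⊃ (p3 ∧ p2)))) ∧ ¬(¬p2 ∧ p1)) = min(0.91, 1) = 0.91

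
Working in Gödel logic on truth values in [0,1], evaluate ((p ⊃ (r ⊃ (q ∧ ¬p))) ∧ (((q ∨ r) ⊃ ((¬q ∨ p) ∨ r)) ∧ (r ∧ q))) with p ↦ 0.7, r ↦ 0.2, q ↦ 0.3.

0.00

¬p: Gödel ¬ of 0.7 = 0 (operand ≠ 0)
(q ∧ ¬p) = min(0.3, 0) = 0
(r ⊃ (q ∧ ¬p)): 0.2 > 0, so result = 0
(p ⊃ (r ⊃ (q ∧ ¬p))): 0.7 > 0, so result = 0
(q ∨ r) = max(0.3, 0.2) = 0.3
¬q: Gödel ¬ of 0.3 = 0 (operand ≠ 0)
(¬q ∨ p) = max(0, 0.7) = 0.7
((¬q ∨ p) ∨ r) = max(0.7, 0.2) = 0.7
((q ∨ r) ⊃ ((¬q ∨ p) ∨ r)): 0.3 ≤ 0.7, so result = 1
(r ∧ q) = min(0.2, 0.3) = 0.2
(((q ∨ r) ⊃ ((¬q ∨ p) ∨ r)) ∧ (r ∧ q)) = min(1, 0.2) = 0.2
((p ⊃ (r ⊃ (q ∧ ¬p))) ∧ (((q ∨ r) ⊃ ((¬q ∨ p) ∨ r)) ∧ (r ∧ q))) = min(0, 0.2) = 0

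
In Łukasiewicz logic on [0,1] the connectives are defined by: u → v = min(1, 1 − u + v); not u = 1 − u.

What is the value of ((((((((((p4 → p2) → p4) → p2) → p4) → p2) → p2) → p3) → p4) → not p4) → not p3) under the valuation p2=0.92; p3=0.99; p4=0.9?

0.81

(p4 → p2): min(1, 1 − 0.9 + 0.92) = 1
((p4 → p2) → p4): min(1, 1 − 1 + 0.9) = 0.9
(((p4 → p2) → p4) → p2): min(1, 1 − 0.9 + 0.92) = 1
((((p4 → p2) → p4) → p2) → p4): min(1, 1 − 1 + 0.9) = 0.9
(((((p4 → p2) → p4) → p2) → p4) → p2): min(1, 1 − 0.9 + 0.92) = 1
((((((p4 → p2) → p4) → p2) → p4) → p2) → p2): min(1, 1 − 1 + 0.92) = 0.92
(((((((p4 → p2) → p4) → p2) → p4) → p2) → p2) → p3): min(1, 1 − 0.92 + 0.99) = 1
((((((((p4 → p2) → p4) → p2) → p4) → p2) → p2) → p3) → p4): min(1, 1 − 1 + 0.9) = 0.9
not p4: Łukasiewicz ¬ gives 1 − 0.9 = 0.1
(((((((((p4 → p2) → p4) → p2) → p4) → p2) → p2) → p3) → p4) → not p4): min(1, 1 − 0.9 + 0.1) = 0.2
not p3: Łukasiewicz ¬ gives 1 − 0.99 = 0.01
((((((((((p4 → p2) → p4) → p2) → p4) → p2) → p2) → p3) → p4) → not p4) → not p3): min(1, 1 − 0.2 + 0.01) = 0.81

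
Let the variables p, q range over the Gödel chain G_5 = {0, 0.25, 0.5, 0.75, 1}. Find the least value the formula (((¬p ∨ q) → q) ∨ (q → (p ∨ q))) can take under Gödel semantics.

Every assignment gives 1. For instance at p = 0, q = 0:
  ¬p: Gödel ¬ of 0 = 1 (operand is 0)
  (¬p ∨ q) = max(1, 0) = 1
  ((¬p ∨ q) → q): 1 > 0, so result = 0
  (p ∨ q) = max(0, 0) = 0
  (q → (p ∨ q)): 0 ≤ 0, so result = 1
  (((¬p ∨ q) → q) ∨ (q → (p ∨ q))) = max(0, 1) = 1
All 25 assignments give value 1 — the formula is a G_5-tautology.

1.00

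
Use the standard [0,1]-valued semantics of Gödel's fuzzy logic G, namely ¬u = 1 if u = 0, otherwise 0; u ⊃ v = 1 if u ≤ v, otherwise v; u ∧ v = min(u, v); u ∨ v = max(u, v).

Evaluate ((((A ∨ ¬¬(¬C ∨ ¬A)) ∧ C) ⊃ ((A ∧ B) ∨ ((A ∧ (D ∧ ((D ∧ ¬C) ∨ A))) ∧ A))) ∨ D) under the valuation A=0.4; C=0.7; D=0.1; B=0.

0.10

¬C: Gödel ¬ of 0.7 = 0 (operand ≠ 0)
¬A: Gödel ¬ of 0.4 = 0 (operand ≠ 0)
(¬C ∨ ¬A) = max(0, 0) = 0
¬(¬C ∨ ¬A): Gödel ¬ of 0 = 1 (operand is 0)
¬¬(¬C ∨ ¬A): Gödel ¬ of 1 = 0 (operand ≠ 0)
(A ∨ ¬¬(¬C ∨ ¬A)) = max(0.4, 0) = 0.4
((A ∨ ¬¬(¬C ∨ ¬A)) ∧ C) = min(0.4, 0.7) = 0.4
(A ∧ B) = min(0.4, 0) = 0
¬C: Gödel ¬ of 0.7 = 0 (operand ≠ 0)
(D ∧ ¬C) = min(0.1, 0) = 0
((D ∧ ¬C) ∨ A) = max(0, 0.4) = 0.4
(D ∧ ((D ∧ ¬C) ∨ A)) = min(0.1, 0.4) = 0.1
(A ∧ (D ∧ ((D ∧ ¬C) ∨ A))) = min(0.4, 0.1) = 0.1
((A ∧ (D ∧ ((D ∧ ¬C) ∨ A))) ∧ A) = min(0.1, 0.4) = 0.1
((A ∧ B) ∨ ((A ∧ (D ∧ ((D ∧ ¬C) ∨ A))) ∧ A)) = max(0, 0.1) = 0.1
(((A ∨ ¬¬(¬C ∨ ¬A)) ∧ C) ⊃ ((A ∧ B) ∨ ((A ∧ (D ∧ ((D ∧ ¬C) ∨ A))) ∧ A))): 0.4 > 0.1, so result = 0.1
((((A ∨ ¬¬(¬C ∨ ¬A)) ∧ C) ⊃ ((A ∧ B) ∨ ((A ∧ (D ∧ ((D ∧ ¬C) ∨ A))) ∧ A))) ∨ D) = max(0.1, 0.1) = 0.1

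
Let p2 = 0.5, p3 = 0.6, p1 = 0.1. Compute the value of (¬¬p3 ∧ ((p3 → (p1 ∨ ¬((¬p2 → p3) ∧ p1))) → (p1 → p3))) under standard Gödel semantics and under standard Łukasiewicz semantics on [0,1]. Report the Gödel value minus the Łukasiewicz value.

0.40

Gödel evaluation:
  ¬p3: Gödel ¬ of 0.6 = 0 (operand ≠ 0)
  ¬¬p3: Gödel ¬ of 0 = 1 (operand is 0)
  ¬p2: Gödel ¬ of 0.5 = 0 (operand ≠ 0)
  (¬p2 → p3): 0 ≤ 0.6, so result = 1
  ((¬p2 → p3) ∧ p1) = min(1, 0.1) = 0.1
  ¬((¬p2 → p3) ∧ p1): Gödel ¬ of 0.1 = 0 (operand ≠ 0)
  (p1 ∨ ¬((¬p2 → p3) ∧ p1)) = max(0.1, 0) = 0.1
  (p3 → (p1 ∨ ¬((¬p2 → p3) ∧ p1))): 0.6 > 0.1, so result = 0.1
  (p1 → p3): 0.1 ≤ 0.6, so result = 1
  ((p3 → (p1 ∨ ¬((¬p2 → p3) ∧ p1))) → (p1 → p3)): 0.1 ≤ 1, so result = 1
  (¬¬p3 ∧ ((p3 → (p1 ∨ ¬((¬p2 → p3) ∧ p1))) → (p1 → p3))) = min(1, 1) = 1
  Gödel value = 1
Łukasiewicz evaluation:
  ¬p3: Łukasiewicz ¬ gives 1 − 0.6 = 0.4
  ¬¬p3: Łukasiewicz ¬ gives 1 − 0.4 = 0.6
  ¬p2: Łukasiewicz ¬ gives 1 − 0.5 = 0.5
  (¬p2 → p3): min(1, 1 − 0.5 + 0.6) = 1
  ((¬p2 → p3) ∧ p1) = min(1, 0.1) = 0.1
  ¬((¬p2 → p3) ∧ p1): Łukasiewicz ¬ gives 1 − 0.1 = 0.9
  (p1 ∨ ¬((¬p2 → p3) ∧ p1)) = max(0.1, 0.9) = 0.9
  (p3 → (p1 ∨ ¬((¬p2 → p3) ∧ p1))): min(1, 1 − 0.6 + 0.9) = 1
  (p1 → p3): min(1, 1 − 0.1 + 0.6) = 1
  ((p3 → (p1 ∨ ¬((¬p2 → p3) ∧ p1))) → (p1 → p3)): min(1, 1 − 1 + 1) = 1
  (¬¬p3 ∧ ((p3 → (p1 ∨ ¬((¬p2 → p3) ∧ p1))) → (p1 → p3))) = min(0.6, 1) = 0.6
  Łukasiewicz value = 0.6
Difference: 1 − 0.6 = 0.40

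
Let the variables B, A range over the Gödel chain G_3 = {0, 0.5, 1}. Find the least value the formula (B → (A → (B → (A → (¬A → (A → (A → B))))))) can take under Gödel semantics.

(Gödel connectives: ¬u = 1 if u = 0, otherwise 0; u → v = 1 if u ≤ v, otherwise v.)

1.00

Every assignment gives 1. For instance at B = 0, A = 0:
  ¬A: Gödel ¬ of 0 = 1 (operand is 0)
  (A → B): 0 ≤ 0, so result = 1
  (A → (A → B)): 0 ≤ 1, so result = 1
  (¬A → (A → (A → B))): 1 ≤ 1, so result = 1
  (A → (¬A → (A → (A → B)))): 0 ≤ 1, so result = 1
  (B → (A → (¬A → (A → (A → B))))): 0 ≤ 1, so result = 1
  (A → (B → (A → (¬A → (A → (A → B)))))): 0 ≤ 1, so result = 1
  (B → (A → (B → (A → (¬A → (A → (A → B))))))): 0 ≤ 1, so result = 1
All 9 assignments give value 1 — the formula is a G_3-tautology.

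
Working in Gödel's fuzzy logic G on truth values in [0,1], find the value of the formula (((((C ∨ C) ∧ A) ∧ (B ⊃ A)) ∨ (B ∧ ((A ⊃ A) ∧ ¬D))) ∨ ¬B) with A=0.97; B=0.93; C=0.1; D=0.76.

0.10

(C ∨ C) = max(0.1, 0.1) = 0.1
((C ∨ C) ∧ A) = min(0.1, 0.97) = 0.1
(B ⊃ A): 0.93 ≤ 0.97, so result = 1
(((C ∨ C) ∧ A) ∧ (B ⊃ A)) = min(0.1, 1) = 0.1
(A ⊃ A): 0.97 ≤ 0.97, so result = 1
¬D: Gödel ¬ of 0.76 = 0 (operand ≠ 0)
((A ⊃ A) ∧ ¬D) = min(1, 0) = 0
(B ∧ ((A ⊃ A) ∧ ¬D)) = min(0.93, 0) = 0
((((C ∨ C) ∧ A) ∧ (B ⊃ A)) ∨ (B ∧ ((A ⊃ A) ∧ ¬D))) = max(0.1, 0) = 0.1
¬B: Gödel ¬ of 0.93 = 0 (operand ≠ 0)
(((((C ∨ C) ∧ A) ∧ (B ⊃ A)) ∨ (B ∧ ((A ⊃ A) ∧ ¬D))) ∨ ¬B) = max(0.1, 0) = 0.1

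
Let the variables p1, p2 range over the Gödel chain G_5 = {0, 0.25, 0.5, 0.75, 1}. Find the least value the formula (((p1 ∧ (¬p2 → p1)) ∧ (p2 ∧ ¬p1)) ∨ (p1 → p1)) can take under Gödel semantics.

1.00

Every assignment gives 1. For instance at p1 = 0, p2 = 0:
  ¬p2: Gödel ¬ of 0 = 1 (operand is 0)
  (¬p2 → p1): 1 > 0, so result = 0
  (p1 ∧ (¬p2 → p1)) = min(0, 0) = 0
  ¬p1: Gödel ¬ of 0 = 1 (operand is 0)
  (p2 ∧ ¬p1) = min(0, 1) = 0
  ((p1 ∧ (¬p2 → p1)) ∧ (p2 ∧ ¬p1)) = min(0, 0) = 0
  (p1 → p1): 0 ≤ 0, so result = 1
  (((p1 ∧ (¬p2 → p1)) ∧ (p2 ∧ ¬p1)) ∨ (p1 → p1)) = max(0, 1) = 1
All 25 assignments give value 1 — the formula is a G_5-tautology.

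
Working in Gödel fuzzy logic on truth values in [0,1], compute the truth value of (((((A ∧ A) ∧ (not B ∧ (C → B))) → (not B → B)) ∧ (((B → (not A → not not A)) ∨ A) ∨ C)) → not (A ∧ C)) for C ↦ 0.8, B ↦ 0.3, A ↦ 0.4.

0.00

(A ∧ A) = min(0.4, 0.4) = 0.4
not B: Gödel ¬ of 0.3 = 0 (operand ≠ 0)
(C → B): 0.8 > 0.3, so result = 0.3
(not B ∧ (C → B)) = min(0, 0.3) = 0
((A ∧ A) ∧ (not B ∧ (C → B))) = min(0.4, 0) = 0
not B: Gödel ¬ of 0.3 = 0 (operand ≠ 0)
(not B → B): 0 ≤ 0.3, so result = 1
(((A ∧ A) ∧ (not B ∧ (C → B))) → (not B → B)): 0 ≤ 1, so result = 1
not A: Gödel ¬ of 0.4 = 0 (operand ≠ 0)
not A: Gödel ¬ of 0.4 = 0 (operand ≠ 0)
not not A: Gödel ¬ of 0 = 1 (operand is 0)
(not A → not not A): 0 ≤ 1, so result = 1
(B → (not A → not not A)): 0.3 ≤ 1, so result = 1
((B → (not A → not not A)) ∨ A) = max(1, 0.4) = 1
(((B → (not A → not not A)) ∨ A) ∨ C) = max(1, 0.8) = 1
((((A ∧ A) ∧ (not B ∧ (C → B))) → (not B → B)) ∧ (((B → (not A → not not A)) ∨ A) ∨ C)) = min(1, 1) = 1
(A ∧ C) = min(0.4, 0.8) = 0.4
not (A ∧ C): Gödel ¬ of 0.4 = 0 (operand ≠ 0)
(((((A ∧ A) ∧ (not B ∧ (C → B))) → (not B → B)) ∧ (((B → (not A → not not A)) ∨ A) ∨ C)) → not (A ∧ C)): 1 > 0, so result = 0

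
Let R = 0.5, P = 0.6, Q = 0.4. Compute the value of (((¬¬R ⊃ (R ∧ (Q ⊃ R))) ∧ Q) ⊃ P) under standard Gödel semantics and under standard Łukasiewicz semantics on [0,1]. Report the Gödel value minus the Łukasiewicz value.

Gödel evaluation:
  ¬R: Gödel ¬ of 0.5 = 0 (operand ≠ 0)
  ¬¬R: Gödel ¬ of 0 = 1 (operand is 0)
  (Q ⊃ R): 0.4 ≤ 0.5, so result = 1
  (R ∧ (Q ⊃ R)) = min(0.5, 1) = 0.5
  (¬¬R ⊃ (R ∧ (Q ⊃ R))): 1 > 0.5, so result = 0.5
  ((¬¬R ⊃ (R ∧ (Q ⊃ R))) ∧ Q) = min(0.5, 0.4) = 0.4
  (((¬¬R ⊃ (R ∧ (Q ⊃ R))) ∧ Q) ⊃ P): 0.4 ≤ 0.6, so result = 1
  Gödel value = 1
Łukasiewicz evaluation:
  ¬R: Łukasiewicz ¬ gives 1 − 0.5 = 0.5
  ¬¬R: Łukasiewicz ¬ gives 1 − 0.5 = 0.5
  (Q ⊃ R): min(1, 1 − 0.4 + 0.5) = 1
  (R ∧ (Q ⊃ R)) = min(0.5, 1) = 0.5
  (¬¬R ⊃ (R ∧ (Q ⊃ R))): min(1, 1 − 0.5 + 0.5) = 1
  ((¬¬R ⊃ (R ∧ (Q ⊃ R))) ∧ Q) = min(1, 0.4) = 0.4
  (((¬¬R ⊃ (R ∧ (Q ⊃ R))) ∧ Q) ⊃ P): min(1, 1 − 0.4 + 0.6) = 1
  Łukasiewicz value = 1
Difference: 1 − 1 = 0.00

0.00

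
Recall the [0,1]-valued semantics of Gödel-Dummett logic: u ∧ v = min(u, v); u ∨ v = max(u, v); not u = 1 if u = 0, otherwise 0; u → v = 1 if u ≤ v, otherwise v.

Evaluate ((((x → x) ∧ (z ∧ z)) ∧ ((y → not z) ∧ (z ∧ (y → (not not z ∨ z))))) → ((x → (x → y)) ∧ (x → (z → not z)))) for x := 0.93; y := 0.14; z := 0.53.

1.00

(x → x): 0.93 ≤ 0.93, so result = 1
(z ∧ z) = min(0.53, 0.53) = 0.53
((x → x) ∧ (z ∧ z)) = min(1, 0.53) = 0.53
not z: Gödel ¬ of 0.53 = 0 (operand ≠ 0)
(y → not z): 0.14 > 0, so result = 0
not z: Gödel ¬ of 0.53 = 0 (operand ≠ 0)
not not z: Gödel ¬ of 0 = 1 (operand is 0)
(not not z ∨ z) = max(1, 0.53) = 1
(y → (not not z ∨ z)): 0.14 ≤ 1, so result = 1
(z ∧ (y → (not not z ∨ z))) = min(0.53, 1) = 0.53
((y → not z) ∧ (z ∧ (y → (not not z ∨ z)))) = min(0, 0.53) = 0
(((x → x) ∧ (z ∧ z)) ∧ ((y → not z) ∧ (z ∧ (y → (not not z ∨ z))))) = min(0.53, 0) = 0
(x → y): 0.93 > 0.14, so result = 0.14
(x → (x → y)): 0.93 > 0.14, so result = 0.14
not z: Gödel ¬ of 0.53 = 0 (operand ≠ 0)
(z → not z): 0.53 > 0, so result = 0
(x → (z → not z)): 0.93 > 0, so result = 0
((x → (x → y)) ∧ (x → (z → not z))) = min(0.14, 0) = 0
((((x → x) ∧ (z ∧ z)) ∧ ((y → not z) ∧ (z ∧ (y → (not not z ∨ z))))) → ((x → (x → y)) ∧ (x → (z → not z)))): 0 ≤ 0, so result = 1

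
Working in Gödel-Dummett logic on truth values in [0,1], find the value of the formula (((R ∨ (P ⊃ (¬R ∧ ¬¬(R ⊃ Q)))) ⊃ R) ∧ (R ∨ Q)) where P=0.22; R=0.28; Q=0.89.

¬R: Gödel ¬ of 0.28 = 0 (operand ≠ 0)
(R ⊃ Q): 0.28 ≤ 0.89, so result = 1
¬(R ⊃ Q): Gödel ¬ of 1 = 0 (operand ≠ 0)
¬¬(R ⊃ Q): Gödel ¬ of 0 = 1 (operand is 0)
(¬R ∧ ¬¬(R ⊃ Q)) = min(0, 1) = 0
(P ⊃ (¬R ∧ ¬¬(R ⊃ Q))): 0.22 > 0, so result = 0
(R ∨ (P ⊃ (¬R ∧ ¬¬(R ⊃ Q)))) = max(0.28, 0) = 0.28
((R ∨ (P ⊃ (¬R ∧ ¬¬(R ⊃ Q)))) ⊃ R): 0.28 ≤ 0.28, so result = 1
(R ∨ Q) = max(0.28, 0.89) = 0.89
(((R ∨ (P ⊃ (¬R ∧ ¬¬(R ⊃ Q)))) ⊃ R) ∧ (R ∨ Q)) = min(1, 0.89) = 0.89

0.89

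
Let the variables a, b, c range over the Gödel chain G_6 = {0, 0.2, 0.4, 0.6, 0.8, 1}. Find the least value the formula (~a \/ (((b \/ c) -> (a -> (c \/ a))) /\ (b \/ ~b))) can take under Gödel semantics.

The minimum is attained at a = 0.2, b = 0.2, c = 0:
  ~a: Gödel ¬ of 0.2 = 0 (operand ≠ 0)
  (b \/ c) = max(0.2, 0) = 0.2
  (c \/ a) = max(0, 0.2) = 0.2
  (a -> (c \/ a)): 0.2 ≤ 0.2, so result = 1
  ((b \/ c) -> (a -> (c \/ a))): 0.2 ≤ 1, so result = 1
  ~b: Gödel ¬ of 0.2 = 0 (operand ≠ 0)
  (b \/ ~b) = max(0.2, 0) = 0.2
  (((b \/ c) -> (a -> (c \/ a))) /\ (b \/ ~b)) = min(1, 0.2) = 0.2
  (~a \/ (((b \/ c) -> (a -> (c \/ a))) /\ (b \/ ~b))) = max(0, 0.2) = 0.2
Checking all 216 assignments confirms none give a value below 0.20.

0.20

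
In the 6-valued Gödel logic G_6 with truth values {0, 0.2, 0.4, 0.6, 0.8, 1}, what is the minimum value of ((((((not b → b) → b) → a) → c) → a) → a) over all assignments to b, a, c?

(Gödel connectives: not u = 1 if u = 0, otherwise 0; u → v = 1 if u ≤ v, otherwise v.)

The minimum is attained at b = 0, a = 0.2, c = 0:
  not b: Gödel ¬ of 0 = 1 (operand is 0)
  (not b → b): 1 > 0, so result = 0
  ((not b → b) → b): 0 ≤ 0, so result = 1
  (((not b → b) → b) → a): 1 > 0.2, so result = 0.2
  ((((not b → b) → b) → a) → c): 0.2 > 0, so result = 0
  (((((not b → b) → b) → a) → c) → a): 0 ≤ 0.2, so result = 1
  ((((((not b → b) → b) → a) → c) → a) → a): 1 > 0.2, so result = 0.2
Checking all 216 assignments confirms none give a value below 0.20.

0.20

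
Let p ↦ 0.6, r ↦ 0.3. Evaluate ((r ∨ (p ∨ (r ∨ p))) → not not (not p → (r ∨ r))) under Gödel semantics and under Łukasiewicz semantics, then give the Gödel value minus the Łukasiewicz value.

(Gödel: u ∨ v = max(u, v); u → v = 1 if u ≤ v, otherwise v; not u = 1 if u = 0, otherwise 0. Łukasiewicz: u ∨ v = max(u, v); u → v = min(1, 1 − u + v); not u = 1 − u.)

Gödel evaluation:
  (r ∨ p) = max(0.3, 0.6) = 0.6
  (p ∨ (r ∨ p)) = max(0.6, 0.6) = 0.6
  (r ∨ (p ∨ (r ∨ p))) = max(0.3, 0.6) = 0.6
  not p: Gödel ¬ of 0.6 = 0 (operand ≠ 0)
  (r ∨ r) = max(0.3, 0.3) = 0.3
  (not p → (r ∨ r)): 0 ≤ 0.3, so result = 1
  not (not p → (r ∨ r)): Gödel ¬ of 1 = 0 (operand ≠ 0)
  not not (not p → (r ∨ r)): Gödel ¬ of 0 = 1 (operand is 0)
  ((r ∨ (p ∨ (r ∨ p))) → not not (not p → (r ∨ r))): 0.6 ≤ 1, so result = 1
  Gödel value = 1
Łukasiewicz evaluation:
  (r ∨ p) = max(0.3, 0.6) = 0.6
  (p ∨ (r ∨ p)) = max(0.6, 0.6) = 0.6
  (r ∨ (p ∨ (r ∨ p))) = max(0.3, 0.6) = 0.6
  not p: Łukasiewicz ¬ gives 1 − 0.6 = 0.4
  (r ∨ r) = max(0.3, 0.3) = 0.3
  (not p → (r ∨ r)): min(1, 1 − 0.4 + 0.3) = 0.9
  not (not p → (r ∨ r)): Łukasiewicz ¬ gives 1 − 0.9 = 0.1
  not not (not p → (r ∨ r)): Łukasiewicz ¬ gives 1 − 0.1 = 0.9
  ((r ∨ (p ∨ (r ∨ p))) → not not (not p → (r ∨ r))): min(1, 1 − 0.6 + 0.9) = 1
  Łukasiewicz value = 1
Difference: 1 − 1 = 0.00

0.00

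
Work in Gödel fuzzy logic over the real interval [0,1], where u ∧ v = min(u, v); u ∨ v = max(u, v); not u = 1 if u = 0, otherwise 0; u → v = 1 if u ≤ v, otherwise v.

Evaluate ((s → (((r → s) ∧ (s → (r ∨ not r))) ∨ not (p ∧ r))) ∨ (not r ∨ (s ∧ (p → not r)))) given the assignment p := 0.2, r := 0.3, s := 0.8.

(r → s): 0.3 ≤ 0.8, so result = 1
not r: Gödel ¬ of 0.3 = 0 (operand ≠ 0)
(r ∨ not r) = max(0.3, 0) = 0.3
(s → (r ∨ not r)): 0.8 > 0.3, so result = 0.3
((r → s) ∧ (s → (r ∨ not r))) = min(1, 0.3) = 0.3
(p ∧ r) = min(0.2, 0.3) = 0.2
not (p ∧ r): Gödel ¬ of 0.2 = 0 (operand ≠ 0)
(((r → s) ∧ (s → (r ∨ not r))) ∨ not (p ∧ r)) = max(0.3, 0) = 0.3
(s → (((r → s) ∧ (s → (r ∨ not r))) ∨ not (p ∧ r))): 0.8 > 0.3, so result = 0.3
not r: Gödel ¬ of 0.3 = 0 (operand ≠ 0)
not r: Gödel ¬ of 0.3 = 0 (operand ≠ 0)
(p → not r): 0.2 > 0, so result = 0
(s ∧ (p → not r)) = min(0.8, 0) = 0
(not r ∨ (s ∧ (p → not r))) = max(0, 0) = 0
((s → (((r → s) ∧ (s → (r ∨ not r))) ∨ not (p ∧ r))) ∨ (not r ∨ (s ∧ (p → not r)))) = max(0.3, 0) = 0.3

0.30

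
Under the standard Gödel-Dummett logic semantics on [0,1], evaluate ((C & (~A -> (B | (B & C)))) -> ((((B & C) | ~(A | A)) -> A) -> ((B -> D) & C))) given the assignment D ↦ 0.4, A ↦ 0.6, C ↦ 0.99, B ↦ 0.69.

~A: Gödel ¬ of 0.6 = 0 (operand ≠ 0)
(B & C) = min(0.69, 0.99) = 0.69
(B | (B & C)) = max(0.69, 0.69) = 0.69
(~A -> (B | (B & C))): 0 ≤ 0.69, so result = 1
(C & (~A -> (B | (B & C)))) = min(0.99, 1) = 0.99
(B & C) = min(0.69, 0.99) = 0.69
(A | A) = max(0.6, 0.6) = 0.6
~(A | A): Gödel ¬ of 0.6 = 0 (operand ≠ 0)
((B & C) | ~(A | A)) = max(0.69, 0) = 0.69
(((B & C) | ~(A | A)) -> A): 0.69 > 0.6, so result = 0.6
(B -> D): 0.69 > 0.4, so result = 0.4
((B -> D) & C) = min(0.4, 0.99) = 0.4
((((B & C) | ~(A | A)) -> A) -> ((B -> D) & C)): 0.6 > 0.4, so result = 0.4
((C & (~A -> (B | (B & C)))) -> ((((B & C) | ~(A | A)) -> A) -> ((B -> D) & C))): 0.99 > 0.4, so result = 0.4

0.40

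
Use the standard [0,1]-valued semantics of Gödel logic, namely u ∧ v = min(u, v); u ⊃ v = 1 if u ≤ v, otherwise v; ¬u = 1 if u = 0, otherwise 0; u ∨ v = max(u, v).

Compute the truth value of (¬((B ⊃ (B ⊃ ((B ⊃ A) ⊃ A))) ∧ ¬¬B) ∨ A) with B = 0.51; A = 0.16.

0.16

(B ⊃ A): 0.51 > 0.16, so result = 0.16
((B ⊃ A) ⊃ A): 0.16 ≤ 0.16, so result = 1
(B ⊃ ((B ⊃ A) ⊃ A)): 0.51 ≤ 1, so result = 1
(B ⊃ (B ⊃ ((B ⊃ A) ⊃ A))): 0.51 ≤ 1, so result = 1
¬B: Gödel ¬ of 0.51 = 0 (operand ≠ 0)
¬¬B: Gödel ¬ of 0 = 1 (operand is 0)
((B ⊃ (B ⊃ ((B ⊃ A) ⊃ A))) ∧ ¬¬B) = min(1, 1) = 1
¬((B ⊃ (B ⊃ ((B ⊃ A) ⊃ A))) ∧ ¬¬B): Gödel ¬ of 1 = 0 (operand ≠ 0)
(¬((B ⊃ (B ⊃ ((B ⊃ A) ⊃ A))) ∧ ¬¬B) ∨ A) = max(0, 0.16) = 0.16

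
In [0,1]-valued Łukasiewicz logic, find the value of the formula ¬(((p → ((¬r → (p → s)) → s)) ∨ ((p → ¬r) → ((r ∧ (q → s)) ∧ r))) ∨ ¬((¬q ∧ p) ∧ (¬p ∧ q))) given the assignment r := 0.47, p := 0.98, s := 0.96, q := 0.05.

0.02

¬r: Łukasiewicz ¬ gives 1 − 0.47 = 0.53
(p → s): min(1, 1 − 0.98 + 0.96) = 0.98
(¬r → (p → s)): min(1, 1 − 0.53 + 0.98) = 1
((¬r → (p → s)) → s): min(1, 1 − 1 + 0.96) = 0.96
(p → ((¬r → (p → s)) → s)): min(1, 1 − 0.98 + 0.96) = 0.98
¬r: Łukasiewicz ¬ gives 1 − 0.47 = 0.53
(p → ¬r): min(1, 1 − 0.98 + 0.53) = 0.55
(q → s): min(1, 1 − 0.05 + 0.96) = 1
(r ∧ (q → s)) = min(0.47, 1) = 0.47
((r ∧ (q → s)) ∧ r) = min(0.47, 0.47) = 0.47
((p → ¬r) → ((r ∧ (q → s)) ∧ r)): min(1, 1 − 0.55 + 0.47) = 0.92
((p → ((¬r → (p → s)) → s)) ∨ ((p → ¬r) → ((r ∧ (q → s)) ∧ r))) = max(0.98, 0.92) = 0.98
¬q: Łukasiewicz ¬ gives 1 − 0.05 = 0.95
(¬q ∧ p) = min(0.95, 0.98) = 0.95
¬p: Łukasiewicz ¬ gives 1 − 0.98 = 0.02
(¬p ∧ q) = min(0.02, 0.05) = 0.02
((¬q ∧ p) ∧ (¬p ∧ q)) = min(0.95, 0.02) = 0.02
¬((¬q ∧ p) ∧ (¬p ∧ q)): Łukasiewicz ¬ gives 1 − 0.02 = 0.98
(((p → ((¬r → (p → s)) → s)) ∨ ((p → ¬r) → ((r ∧ (q → s)) ∧ r))) ∨ ¬((¬q ∧ p) ∧ (¬p ∧ q))) = max(0.98, 0.98) = 0.98
¬(((p → ((¬r → (p → s)) → s)) ∨ ((p → ¬r) → ((r ∧ (q → s)) ∧ r))) ∨ ¬((¬q ∧ p) ∧ (¬p ∧ q))): Łukasiewicz ¬ gives 1 − 0.98 = 0.02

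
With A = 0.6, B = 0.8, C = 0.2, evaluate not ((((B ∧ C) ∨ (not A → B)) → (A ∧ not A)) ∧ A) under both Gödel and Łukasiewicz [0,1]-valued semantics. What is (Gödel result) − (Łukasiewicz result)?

Gödel evaluation:
  (B ∧ C) = min(0.8, 0.2) = 0.2
  not A: Gödel ¬ of 0.6 = 0 (operand ≠ 0)
  (not A → B): 0 ≤ 0.8, so result = 1
  ((B ∧ C) ∨ (not A → B)) = max(0.2, 1) = 1
  not A: Gödel ¬ of 0.6 = 0 (operand ≠ 0)
  (A ∧ not A) = min(0.6, 0) = 0
  (((B ∧ C) ∨ (not A → B)) → (A ∧ not A)): 1 > 0, so result = 0
  ((((B ∧ C) ∨ (not A → B)) → (A ∧ not A)) ∧ A) = min(0, 0.6) = 0
  not ((((B ∧ C) ∨ (not A → B)) → (A ∧ not A)) ∧ A): Gödel ¬ of 0 = 1 (operand is 0)
  Gödel value = 1
Łukasiewicz evaluation:
  (B ∧ C) = min(0.8, 0.2) = 0.2
  not A: Łukasiewicz ¬ gives 1 − 0.6 = 0.4
  (not A → B): min(1, 1 − 0.4 + 0.8) = 1
  ((B ∧ C) ∨ (not A → B)) = max(0.2, 1) = 1
  not A: Łukasiewicz ¬ gives 1 − 0.6 = 0.4
  (A ∧ not A) = min(0.6, 0.4) = 0.4
  (((B ∧ C) ∨ (not A → B)) → (A ∧ not A)): min(1, 1 − 1 + 0.4) = 0.4
  ((((B ∧ C) ∨ (not A → B)) → (A ∧ not A)) ∧ A) = min(0.4, 0.6) = 0.4
  not ((((B ∧ C) ∨ (not A → B)) → (A ∧ not A)) ∧ A): Łukasiewicz ¬ gives 1 − 0.4 = 0.6
  Łukasiewicz value = 0.6
Difference: 1 − 0.6 = 0.40

0.40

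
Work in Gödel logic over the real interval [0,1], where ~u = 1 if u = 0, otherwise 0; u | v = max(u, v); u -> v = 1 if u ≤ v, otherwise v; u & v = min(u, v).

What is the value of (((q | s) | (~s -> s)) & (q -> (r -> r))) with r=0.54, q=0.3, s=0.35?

(q | s) = max(0.3, 0.35) = 0.35
~s: Gödel ¬ of 0.35 = 0 (operand ≠ 0)
(~s -> s): 0 ≤ 0.35, so result = 1
((q | s) | (~s -> s)) = max(0.35, 1) = 1
(r -> r): 0.54 ≤ 0.54, so result = 1
(q -> (r -> r)): 0.3 ≤ 1, so result = 1
(((q | s) | (~s -> s)) & (q -> (r -> r))) = min(1, 1) = 1

1.00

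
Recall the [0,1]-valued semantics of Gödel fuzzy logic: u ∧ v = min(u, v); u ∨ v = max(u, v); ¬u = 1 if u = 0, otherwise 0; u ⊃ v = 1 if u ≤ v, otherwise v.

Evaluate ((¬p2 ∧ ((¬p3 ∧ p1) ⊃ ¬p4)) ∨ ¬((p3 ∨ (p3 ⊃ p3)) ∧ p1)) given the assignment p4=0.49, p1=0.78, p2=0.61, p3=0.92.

¬p2: Gödel ¬ of 0.61 = 0 (operand ≠ 0)
¬p3: Gödel ¬ of 0.92 = 0 (operand ≠ 0)
(¬p3 ∧ p1) = min(0, 0.78) = 0
¬p4: Gödel ¬ of 0.49 = 0 (operand ≠ 0)
((¬p3 ∧ p1) ⊃ ¬p4): 0 ≤ 0, so result = 1
(¬p2 ∧ ((¬p3 ∧ p1) ⊃ ¬p4)) = min(0, 1) = 0
(p3 ⊃ p3): 0.92 ≤ 0.92, so result = 1
(p3 ∨ (p3 ⊃ p3)) = max(0.92, 1) = 1
((p3 ∨ (p3 ⊃ p3)) ∧ p1) = min(1, 0.78) = 0.78
¬((p3 ∨ (p3 ⊃ p3)) ∧ p1): Gödel ¬ of 0.78 = 0 (operand ≠ 0)
((¬p2 ∧ ((¬p3 ∧ p1) ⊃ ¬p4)) ∨ ¬((p3 ∨ (p3 ⊃ p3)) ∧ p1)) = max(0, 0) = 0

0.00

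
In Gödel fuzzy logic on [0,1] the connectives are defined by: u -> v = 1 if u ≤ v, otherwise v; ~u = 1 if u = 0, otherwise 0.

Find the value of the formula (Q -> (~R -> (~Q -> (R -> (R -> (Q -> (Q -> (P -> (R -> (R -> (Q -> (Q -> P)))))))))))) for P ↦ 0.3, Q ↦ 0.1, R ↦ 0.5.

~R: Gödel ¬ of 0.5 = 0 (operand ≠ 0)
~Q: Gödel ¬ of 0.1 = 0 (operand ≠ 0)
(Q -> P): 0.1 ≤ 0.3, so result = 1
(Q -> (Q -> P)): 0.1 ≤ 1, so result = 1
(R -> (Q -> (Q -> P))): 0.5 ≤ 1, so result = 1
(R -> (R -> (Q -> (Q -> P)))): 0.5 ≤ 1, so result = 1
(P -> (R -> (R -> (Q -> (Q -> P))))): 0.3 ≤ 1, so result = 1
(Q -> (P -> (R -> (R -> (Q -> (Q -> P)))))): 0.1 ≤ 1, so result = 1
(Q -> (Q -> (P -> (R -> (R -> (Q -> (Q -> P))))))): 0.1 ≤ 1, so result = 1
(R -> (Q -> (Q -> (P -> (R -> (R -> (Q -> (Q -> P)))))))): 0.5 ≤ 1, so result = 1
(R -> (R -> (Q -> (Q -> (P -> (R -> (R -> (Q -> (Q -> P))))))))): 0.5 ≤ 1, so result = 1
(~Q -> (R -> (R -> (Q -> (Q -> (P -> (R -> (R -> (Q -> (Q -> P)))))))))): 0 ≤ 1, so result = 1
(~R -> (~Q -> (R -> (R -> (Q -> (Q -> (P -> (R -> (R -> (Q -> (Q -> P))))))))))): 0 ≤ 1, so result = 1
(Q -> (~R -> (~Q -> (R -> (R -> (Q -> (Q -> (P -> (R -> (R -> (Q -> (Q -> P)))))))))))): 0.1 ≤ 1, so result = 1

1.00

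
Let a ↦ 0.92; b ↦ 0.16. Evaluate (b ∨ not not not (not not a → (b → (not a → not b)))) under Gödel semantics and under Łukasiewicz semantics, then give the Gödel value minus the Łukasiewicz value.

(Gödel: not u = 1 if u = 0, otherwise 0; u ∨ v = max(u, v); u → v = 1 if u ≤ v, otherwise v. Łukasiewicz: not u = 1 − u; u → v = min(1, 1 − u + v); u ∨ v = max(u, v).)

Gödel evaluation:
  not a: Gödel ¬ of 0.92 = 0 (operand ≠ 0)
  not not a: Gödel ¬ of 0 = 1 (operand is 0)
  not a: Gödel ¬ of 0.92 = 0 (operand ≠ 0)
  not b: Gödel ¬ of 0.16 = 0 (operand ≠ 0)
  (not a → not b): 0 ≤ 0, so result = 1
  (b → (not a → not b)): 0.16 ≤ 1, so result = 1
  (not not a → (b → (not a → not b))): 1 ≤ 1, so result = 1
  not (not not a → (b → (not a → not b))): Gödel ¬ of 1 = 0 (operand ≠ 0)
  not not (not not a → (b → (not a → not b))): Gödel ¬ of 0 = 1 (operand is 0)
  not not not (not not a → (b → (not a → not b))): Gödel ¬ of 1 = 0 (operand ≠ 0)
  (b ∨ not not not (not not a → (b → (not a → not b)))) = max(0.16, 0) = 0.16
  Gödel value = 0.16
Łukasiewicz evaluation:
  not a: Łukasiewicz ¬ gives 1 − 0.92 = 0.08
  not not a: Łukasiewicz ¬ gives 1 − 0.08 = 0.92
  not a: Łukasiewicz ¬ gives 1 − 0.92 = 0.08
  not b: Łukasiewicz ¬ gives 1 − 0.16 = 0.84
  (not a → not b): min(1, 1 − 0.08 + 0.84) = 1
  (b → (not a → not b)): min(1, 1 − 0.16 + 1) = 1
  (not not a → (b → (not a → not b))): min(1, 1 − 0.92 + 1) = 1
  not (not not a → (b → (not a → not b))): Łukasiewicz ¬ gives 1 − 1 = 0
  not not (not not a → (b → (not a → not b))): Łukasiewicz ¬ gives 1 − 0 = 1
  not not not (not not a → (b → (not a → not b))): Łukasiewicz ¬ gives 1 − 1 = 0
  (b ∨ not not not (not not a → (b → (not a → not b)))) = max(0.16, 0) = 0.16
  Łukasiewicz value = 0.16
Difference: 0.16 − 0.16 = 0.00

0.00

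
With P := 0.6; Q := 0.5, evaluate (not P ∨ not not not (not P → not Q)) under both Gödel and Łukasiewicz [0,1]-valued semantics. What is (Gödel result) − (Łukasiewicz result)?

Gödel evaluation:
  not P: Gödel ¬ of 0.6 = 0 (operand ≠ 0)
  not P: Gödel ¬ of 0.6 = 0 (operand ≠ 0)
  not Q: Gödel ¬ of 0.5 = 0 (operand ≠ 0)
  (not P → not Q): 0 ≤ 0, so result = 1
  not (not P → not Q): Gödel ¬ of 1 = 0 (operand ≠ 0)
  not not (not P → not Q): Gödel ¬ of 0 = 1 (operand is 0)
  not not not (not P → not Q): Gödel ¬ of 1 = 0 (operand ≠ 0)
  (not P ∨ not not not (not P → not Q)) = max(0, 0) = 0
  Gödel value = 0
Łukasiewicz evaluation:
  not P: Łukasiewicz ¬ gives 1 − 0.6 = 0.4
  not P: Łukasiewicz ¬ gives 1 − 0.6 = 0.4
  not Q: Łukasiewicz ¬ gives 1 − 0.5 = 0.5
  (not P → not Q): min(1, 1 − 0.4 + 0.5) = 1
  not (not P → not Q): Łukasiewicz ¬ gives 1 − 1 = 0
  not not (not P → not Q): Łukasiewicz ¬ gives 1 − 0 = 1
  not not not (not P → not Q): Łukasiewicz ¬ gives 1 − 1 = 0
  (not P ∨ not not not (not P → not Q)) = max(0.4, 0) = 0.4
  Łukasiewicz value = 0.4
Difference: 0 − 0.4 = -0.40

-0.40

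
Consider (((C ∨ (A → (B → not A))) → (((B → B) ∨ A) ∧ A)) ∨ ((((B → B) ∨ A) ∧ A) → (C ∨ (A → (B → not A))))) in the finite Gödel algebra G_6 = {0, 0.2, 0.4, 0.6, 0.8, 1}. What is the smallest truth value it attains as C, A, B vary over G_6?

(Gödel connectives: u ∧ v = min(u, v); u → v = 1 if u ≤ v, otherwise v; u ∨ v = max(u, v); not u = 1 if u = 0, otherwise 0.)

1.00

Every assignment gives 1. For instance at C = 0, A = 0, B = 0:
  not A: Gödel ¬ of 0 = 1 (operand is 0)
  (B → not A): 0 ≤ 1, so result = 1
  (A → (B → not A)): 0 ≤ 1, so result = 1
  (C ∨ (A → (B → not A))) = max(0, 1) = 1
  (B → B): 0 ≤ 0, so result = 1
  ((B → B) ∨ A) = max(1, 0) = 1
  (((B → B) ∨ A) ∧ A) = min(1, 0) = 0
  ((C ∨ (A → (B → not A))) → (((B → B) ∨ A) ∧ A)): 1 > 0, so result = 0
  (B → B): 0 ≤ 0, so result = 1
  ((B → B) ∨ A) = max(1, 0) = 1
  (((B → B) ∨ A) ∧ A) = min(1, 0) = 0
  not A: Gödel ¬ of 0 = 1 (operand is 0)
  (B → not A): 0 ≤ 1, so result = 1
  (A → (B → not A)): 0 ≤ 1, so result = 1
  (C ∨ (A → (B → not A))) = max(0, 1) = 1
  ((((B → B) ∨ A) ∧ A) → (C ∨ (A → (B → not A)))): 0 ≤ 1, so result = 1
  (((C ∨ (A → (B → not A))) → (((B → B) ∨ A) ∧ A)) ∨ ((((B → B) ∨ A) ∧ A) → (C ∨ (A → (B → not A))))) = max(0, 1) = 1
All 216 assignments give value 1 — the formula is a G_6-tautology.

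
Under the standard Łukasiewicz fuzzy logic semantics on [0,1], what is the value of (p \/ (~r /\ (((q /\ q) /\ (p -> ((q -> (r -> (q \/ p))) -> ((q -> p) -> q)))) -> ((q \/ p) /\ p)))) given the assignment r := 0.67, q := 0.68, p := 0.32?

0.33

~r: Łukasiewicz ¬ gives 1 − 0.67 = 0.33
(q /\ q) = min(0.68, 0.68) = 0.68
(q \/ p) = max(0.68, 0.32) = 0.68
(r -> (q \/ p)): min(1, 1 − 0.67 + 0.68) = 1
(q -> (r -> (q \/ p))): min(1, 1 − 0.68 + 1) = 1
(q -> p): min(1, 1 − 0.68 + 0.32) = 0.64
((q -> p) -> q): min(1, 1 − 0.64 + 0.68) = 1
((q -> (r -> (q \/ p))) -> ((q -> p) -> q)): min(1, 1 − 1 + 1) = 1
(p -> ((q -> (r -> (q \/ p))) -> ((q -> p) -> q))): min(1, 1 − 0.32 + 1) = 1
((q /\ q) /\ (p -> ((q -> (r -> (q \/ p))) -> ((q -> p) -> q)))) = min(0.68, 1) = 0.68
(q \/ p) = max(0.68, 0.32) = 0.68
((q \/ p) /\ p) = min(0.68, 0.32) = 0.32
(((q /\ q) /\ (p -> ((q -> (r -> (q \/ p))) -> ((q -> p) -> q)))) -> ((q \/ p) /\ p)): min(1, 1 − 0.68 + 0.32) = 0.64
(~r /\ (((q /\ q) /\ (p -> ((q -> (r -> (q \/ p))) -> ((q -> p) -> q)))) -> ((q \/ p) /\ p))) = min(0.33, 0.64) = 0.33
(p \/ (~r /\ (((q /\ q) /\ (p -> ((q -> (r -> (q \/ p))) -> ((q -> p) -> q)))) -> ((q \/ p) /\ p)))) = max(0.32, 0.33) = 0.33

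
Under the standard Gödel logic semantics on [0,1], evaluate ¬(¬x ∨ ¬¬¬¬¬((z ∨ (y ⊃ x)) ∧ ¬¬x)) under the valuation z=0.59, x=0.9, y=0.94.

1.00

¬x: Gödel ¬ of 0.9 = 0 (operand ≠ 0)
(y ⊃ x): 0.94 > 0.9, so result = 0.9
(z ∨ (y ⊃ x)) = max(0.59, 0.9) = 0.9
¬x: Gödel ¬ of 0.9 = 0 (operand ≠ 0)
¬¬x: Gödel ¬ of 0 = 1 (operand is 0)
((z ∨ (y ⊃ x)) ∧ ¬¬x) = min(0.9, 1) = 0.9
¬((z ∨ (y ⊃ x)) ∧ ¬¬x): Gödel ¬ of 0.9 = 0 (operand ≠ 0)
¬¬((z ∨ (y ⊃ x)) ∧ ¬¬x): Gödel ¬ of 0 = 1 (operand is 0)
¬¬¬((z ∨ (y ⊃ x)) ∧ ¬¬x): Gödel ¬ of 1 = 0 (operand ≠ 0)
¬¬¬¬((z ∨ (y ⊃ x)) ∧ ¬¬x): Gödel ¬ of 0 = 1 (operand is 0)
¬¬¬¬¬((z ∨ (y ⊃ x)) ∧ ¬¬x): Gödel ¬ of 1 = 0 (operand ≠ 0)
(¬x ∨ ¬¬¬¬¬((z ∨ (y ⊃ x)) ∧ ¬¬x)) = max(0, 0) = 0
¬(¬x ∨ ¬¬¬¬¬((z ∨ (y ⊃ x)) ∧ ¬¬x)): Gödel ¬ of 0 = 1 (operand is 0)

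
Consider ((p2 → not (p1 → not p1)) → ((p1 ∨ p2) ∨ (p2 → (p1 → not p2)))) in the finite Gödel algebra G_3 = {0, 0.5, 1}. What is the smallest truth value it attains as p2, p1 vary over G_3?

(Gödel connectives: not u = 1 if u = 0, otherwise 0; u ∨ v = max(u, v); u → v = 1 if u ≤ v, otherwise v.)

0.50

The minimum is attained at p2 = 0.5, p1 = 0.5:
  not p1: Gödel ¬ of 0.5 = 0 (operand ≠ 0)
  (p1 → not p1): 0.5 > 0, so result = 0
  not (p1 → not p1): Gödel ¬ of 0 = 1 (operand is 0)
  (p2 → not (p1 → not p1)): 0.5 ≤ 1, so result = 1
  (p1 ∨ p2) = max(0.5, 0.5) = 0.5
  not p2: Gödel ¬ of 0.5 = 0 (operand ≠ 0)
  (p1 → not p2): 0.5 > 0, so result = 0
  (p2 → (p1 → not p2)): 0.5 > 0, so result = 0
  ((p1 ∨ p2) ∨ (p2 → (p1 → not p2))) = max(0.5, 0) = 0.5
  ((p2 → not (p1 → not p1)) → ((p1 ∨ p2) ∨ (p2 → (p1 → not p2)))): 1 > 0.5, so result = 0.5
Checking all 9 assignments confirms none give a value below 0.50.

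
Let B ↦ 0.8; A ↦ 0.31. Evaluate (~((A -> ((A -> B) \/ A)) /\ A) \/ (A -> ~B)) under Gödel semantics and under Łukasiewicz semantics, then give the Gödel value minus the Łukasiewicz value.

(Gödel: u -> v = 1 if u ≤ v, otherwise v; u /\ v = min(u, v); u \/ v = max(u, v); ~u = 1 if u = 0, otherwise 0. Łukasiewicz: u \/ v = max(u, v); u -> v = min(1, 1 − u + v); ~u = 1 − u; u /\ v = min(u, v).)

Gödel evaluation:
  (A -> B): 0.31 ≤ 0.8, so result = 1
  ((A -> B) \/ A) = max(1, 0.31) = 1
  (A -> ((A -> B) \/ A)): 0.31 ≤ 1, so result = 1
  ((A -> ((A -> B) \/ A)) /\ A) = min(1, 0.31) = 0.31
  ~((A -> ((A -> B) \/ A)) /\ A): Gödel ¬ of 0.31 = 0 (operand ≠ 0)
  ~B: Gödel ¬ of 0.8 = 0 (operand ≠ 0)
  (A -> ~B): 0.31 > 0, so result = 0
  (~((A -> ((A -> B) \/ A)) /\ A) \/ (A -> ~B)) = max(0, 0) = 0
  Gödel value = 0
Łukasiewicz evaluation:
  (A -> B): min(1, 1 − 0.31 + 0.8) = 1
  ((A -> B) \/ A) = max(1, 0.31) = 1
  (A -> ((A -> B) \/ A)): min(1, 1 − 0.31 + 1) = 1
  ((A -> ((A -> B) \/ A)) /\ A) = min(1, 0.31) = 0.31
  ~((A -> ((A -> B) \/ A)) /\ A): Łukasiewicz ¬ gives 1 − 0.31 = 0.69
  ~B: Łukasiewicz ¬ gives 1 − 0.8 = 0.2
  (A -> ~B): min(1, 1 − 0.31 + 0.2) = 0.89
  (~((A -> ((A -> B) \/ A)) /\ A) \/ (A -> ~B)) = max(0.69, 0.89) = 0.89
  Łukasiewicz value = 0.89
Difference: 0 − 0.89 = -0.89

-0.89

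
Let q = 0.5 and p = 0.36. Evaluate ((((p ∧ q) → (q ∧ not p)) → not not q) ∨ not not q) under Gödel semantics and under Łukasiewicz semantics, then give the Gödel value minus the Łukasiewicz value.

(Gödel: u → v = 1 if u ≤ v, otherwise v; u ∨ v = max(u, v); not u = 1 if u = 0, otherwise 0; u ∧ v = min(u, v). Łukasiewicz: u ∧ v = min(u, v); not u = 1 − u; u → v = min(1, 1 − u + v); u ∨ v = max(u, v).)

Gödel evaluation:
  (p ∧ q) = min(0.36, 0.5) = 0.36
  not p: Gödel ¬ of 0.36 = 0 (operand ≠ 0)
  (q ∧ not p) = min(0.5, 0) = 0
  ((p ∧ q) → (q ∧ not p)): 0.36 > 0, so result = 0
  not q: Gödel ¬ of 0.5 = 0 (operand ≠ 0)
  not not q: Gödel ¬ of 0 = 1 (operand is 0)
  (((p ∧ q) → (q ∧ not p)) → not not q): 0 ≤ 1, so result = 1
  not q: Gödel ¬ of 0.5 = 0 (operand ≠ 0)
  not not q: Gödel ¬ of 0 = 1 (operand is 0)
  ((((p ∧ q) → (q ∧ not p)) → not not q) ∨ not not q) = max(1, 1) = 1
  Gödel value = 1
Łukasiewicz evaluation:
  (p ∧ q) = min(0.36, 0.5) = 0.36
  not p: Łukasiewicz ¬ gives 1 − 0.36 = 0.64
  (q ∧ not p) = min(0.5, 0.64) = 0.5
  ((p ∧ q) → (q ∧ not p)): min(1, 1 − 0.36 + 0.5) = 1
  not q: Łukasiewicz ¬ gives 1 − 0.5 = 0.5
  not not q: Łukasiewicz ¬ gives 1 − 0.5 = 0.5
  (((p ∧ q) → (q ∧ not p)) → not not q): min(1, 1 − 1 + 0.5) = 0.5
  not q: Łukasiewicz ¬ gives 1 − 0.5 = 0.5
  not not q: Łukasiewicz ¬ gives 1 − 0.5 = 0.5
  ((((p ∧ q) → (q ∧ not p)) → not not q) ∨ not not q) = max(0.5, 0.5) = 0.5
  Łukasiewicz value = 0.5
Difference: 1 − 0.5 = 0.50

0.50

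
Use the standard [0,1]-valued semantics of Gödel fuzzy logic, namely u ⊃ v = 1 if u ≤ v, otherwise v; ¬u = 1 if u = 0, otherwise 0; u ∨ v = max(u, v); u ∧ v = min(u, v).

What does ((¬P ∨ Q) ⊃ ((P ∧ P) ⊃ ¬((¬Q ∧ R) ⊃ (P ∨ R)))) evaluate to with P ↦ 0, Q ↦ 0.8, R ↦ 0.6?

1.00

¬P: Gödel ¬ of 0 = 1 (operand is 0)
(¬P ∨ Q) = max(1, 0.8) = 1
(P ∧ P) = min(0, 0) = 0
¬Q: Gödel ¬ of 0.8 = 0 (operand ≠ 0)
(¬Q ∧ R) = min(0, 0.6) = 0
(P ∨ R) = max(0, 0.6) = 0.6
((¬Q ∧ R) ⊃ (P ∨ R)): 0 ≤ 0.6, so result = 1
¬((¬Q ∧ R) ⊃ (P ∨ R)): Gödel ¬ of 1 = 0 (operand ≠ 0)
((P ∧ P) ⊃ ¬((¬Q ∧ R) ⊃ (P ∨ R))): 0 ≤ 0, so result = 1
((¬P ∨ Q) ⊃ ((P ∧ P) ⊃ ¬((¬Q ∧ R) ⊃ (P ∨ R)))): 1 ≤ 1, so result = 1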